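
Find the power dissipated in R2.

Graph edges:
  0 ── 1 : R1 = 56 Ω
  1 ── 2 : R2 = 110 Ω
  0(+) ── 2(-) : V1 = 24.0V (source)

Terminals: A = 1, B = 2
Nodal analysis, taking node 2 as the 0 V reference.
Source V1 fixes V_0 = 24 V.
KCL at each unknown node (sum of currents leaving = 0; resistances in Ω):
  Node 1: (V_1 - 24)/56 + (V_1 - 0)/110 = 0
Collecting terms: 0.02695 × V_1 = 0.4286  =>  V_1 = 15.9 V
I_R2 = (V_1 - V_2)/R2 = (15.9 - 0)/110 = 0.1446 A
P_R2 = I_R2² × R2 = (0.1446)² × 110 = 2.299 W

Final answer: 2.299 W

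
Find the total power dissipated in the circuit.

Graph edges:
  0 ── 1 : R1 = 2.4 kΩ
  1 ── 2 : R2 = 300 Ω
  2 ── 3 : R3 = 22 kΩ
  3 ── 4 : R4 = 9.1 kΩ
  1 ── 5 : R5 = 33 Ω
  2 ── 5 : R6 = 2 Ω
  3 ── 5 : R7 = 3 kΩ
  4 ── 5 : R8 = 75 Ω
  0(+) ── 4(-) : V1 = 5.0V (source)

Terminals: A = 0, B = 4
Nodal analysis, taking node 4 as the 0 V reference.
Source V1 fixes V_0 = 5 V.
KCL at each unknown node (sum of currents leaving = 0; resistances in Ω):
  Node 1: (V_1 - 5)/2400 + (V_1 - V_2)/300 + (V_1 - V_5)/33 = 0
  Node 2: (V_2 - V_1)/300 + (V_2 - V_3)/22000 + (V_2 - V_5)/2 = 0
  Node 3: (V_3 - V_2)/22000 + (V_3 - 0)/9100 + (V_3 - V_5)/3000 = 0
  Node 5: (V_5 - V_1)/33 + (V_5 - V_2)/2 + (V_5 - V_3)/3000 + (V_5 - 0)/75 = 0
Collecting terms (coefficients in siemens):
  0.03405·V_1 - 0.003333·V_2 - 0.0303·V_5 = 0.002083
  0.5034·V_2 - 0.003333·V_1 - 0.00004545·V_3 - 0.5·V_5 = 0
  0.0004887·V_3 - 0.00004545·V_2 - 0.0003333·V_5 = 0
  0.544·V_5 - 0.0303·V_1 - 0.5·V_2 - 0.0003333·V_3 = 0
Solving these 4 simultaneous equations (Gaussian elimination) gives:
  V_1 = 0.2082 V, V_2 = 0.1492 V, V_3 = 0.1154 V, V_5 = 0.1488 V
Power in each resistor, P = (ΔV)²/R:
  P_R1 = (5 - 0.2082)²/2400 = 0.009567 W
  P_R2 = (0.2082 - 0.1492)²/300 = 0.00001161 W
  P_R3 = (0.1492 - 0.1154)²/22000 = 0.00000005197 W
  P_R4 = (0.1154 - 0)²/9100 = 0.000001463 W
  P_R5 = (0.2082 - 0.1488)²/33 = 0.0001069 W
  P_R6 = (0.1492 - 0.1488)²/2 = 0.00000007617 W
  P_R7 = (0.1154 - 0.1488)²/3000 = 0.0000003724 W
  P_R8 = (0 - 0.1488)²/75 = 0.0002952 W
P_total = P_R1 + P_R2 + P_R3 + P_R4 + P_R5 + P_R6 + P_R7 + P_R8 = 0.009983 W

Final answer: 0.009983 W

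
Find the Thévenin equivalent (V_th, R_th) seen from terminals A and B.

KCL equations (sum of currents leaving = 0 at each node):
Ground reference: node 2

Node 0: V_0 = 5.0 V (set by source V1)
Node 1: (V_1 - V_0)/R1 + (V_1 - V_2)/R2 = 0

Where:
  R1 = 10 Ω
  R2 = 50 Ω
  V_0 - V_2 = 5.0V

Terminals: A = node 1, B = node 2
Step 1 — V_th is the open-circuit voltage V_A - V_B (nothing connected across the terminals).
Nodal analysis, taking node 2 as the 0 V reference.
Source V1 fixes V_0 = 5 V.
KCL at each unknown node (sum of currents leaving = 0; resistances in Ω):
  Node 1: (V_1 - 5)/10 + (V_1 - 0)/50 = 0
Collecting terms: 0.12 × V_1 = 0.5  =>  V_1 = 4.167 V
V_th = V_1 - V_2 = 4.167 - 0 = 4.167 V
Step 2 — R_th: zero the source — replace V1 by a short circuit (node 2 merges into node 0) — and find the resistance seen between A (node 1) and B (node 0).
Reduce the network between node 1 (A) and node 0 (B) by series/parallel combination:
  Rp1 = R1 ‖ R2 (parallel, both between nodes 0 and 1) = 1/(1/10 + 1/50) = 8.333 Ω
R_th = 8.333 Ω

Final answer: V_th = 4.167 V, R_th = 8.333 Ω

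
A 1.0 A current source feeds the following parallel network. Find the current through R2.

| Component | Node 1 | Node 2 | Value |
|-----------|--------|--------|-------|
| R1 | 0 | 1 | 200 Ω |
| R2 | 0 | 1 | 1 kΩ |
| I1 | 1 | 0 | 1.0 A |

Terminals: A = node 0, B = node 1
All resistors sit directly between nodes 0 and 1, so they are in parallel and share one voltage V; the full source current 1 A splits among them.
1/R_par = 1/200 + 1/1000 = 0.006 S  =>  R_par = 166.7 Ω
V = I × R_par = 1 × 166.7 = 166.7 V
I_R2 = V/R2 = 166.7/1000 = 0.1667 A

Final answer: 0.1667 A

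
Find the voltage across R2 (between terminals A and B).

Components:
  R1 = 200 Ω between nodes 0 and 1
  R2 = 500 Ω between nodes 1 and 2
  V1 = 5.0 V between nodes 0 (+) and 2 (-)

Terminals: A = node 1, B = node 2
R1 and R2 are in series across V1 (node 0 → node 1 → node 2), and the output A–B is taken across R2, so this is a voltage divider.
Series current: I = V1/(R1 + R2) = 5/(200 + 500) = 5/700 = 0.007143 A
V_R2 = I × R2 = V1 × R2/(R1 + R2) = 5 × 500/700 = 3.571 V

Final answer: 3.571 V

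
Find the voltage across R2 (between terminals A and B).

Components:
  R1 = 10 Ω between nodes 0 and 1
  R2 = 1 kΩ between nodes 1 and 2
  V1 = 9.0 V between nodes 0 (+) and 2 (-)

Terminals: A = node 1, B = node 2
R1 and R2 are in series across V1 (node 0 → node 1 → node 2), and the output A–B is taken across R2, so this is a voltage divider.
Series current: I = V1/(R1 + R2) = 9/(10 + 1000) = 9/1010 = 0.008911 A
V_R2 = I × R2 = V1 × R2/(R1 + R2) = 9 × 1000/1010 = 8.911 V

Final answer: 8.911 V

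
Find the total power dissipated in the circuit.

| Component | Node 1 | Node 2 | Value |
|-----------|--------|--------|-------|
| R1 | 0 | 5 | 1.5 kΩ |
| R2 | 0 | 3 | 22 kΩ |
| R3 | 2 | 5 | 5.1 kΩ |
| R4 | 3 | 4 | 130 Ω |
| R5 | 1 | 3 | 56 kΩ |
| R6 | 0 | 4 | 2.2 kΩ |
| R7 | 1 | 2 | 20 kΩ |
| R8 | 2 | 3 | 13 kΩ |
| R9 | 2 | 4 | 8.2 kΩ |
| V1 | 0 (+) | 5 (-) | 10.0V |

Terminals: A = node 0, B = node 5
Nodal analysis, taking node 5 as the 0 V reference.
Source V1 fixes V_0 = 10 V.
KCL at each unknown node (sum of currents leaving = 0; resistances in Ω):
  Node 1: (V_1 - V_3)/56000 + (V_1 - V_2)/20000 = 0
  Node 2: (V_2 - 0)/5100 + (V_2 - V_1)/20000 + (V_2 - V_3)/13000 + (V_2 - V_4)/8200 = 0
  Node 3: (V_3 - 10)/22000 + (V_3 - V_4)/130 + (V_3 - V_1)/56000 + (V_3 - V_2)/13000 = 0
  Node 4: (V_4 - V_3)/130 + (V_4 - 10)/2200 + (V_4 - V_2)/8200 = 0
Collecting terms (coefficients in siemens):
  0.00006786·V_1 - 0.00005·V_2 - 0.00001786·V_3 = 0
  0.000445·V_2 - 0.00005·V_1 - 0.00007692·V_3 - 0.000122·V_4 = 0
  0.007833·V_3 - 0.00001786·V_1 - 0.00007692·V_2 - 0.007692·V_4 = 0.0004545
  0.008269·V_4 - 0.000122·V_2 - 0.007692·V_3 = 0.004545
Solving these 4 simultaneous equations (Gaussian elimination) gives:
  V_1 = 5.354 V, V_2 = 4.311 V, V_3 = 8.277 V, V_4 = 8.313 V
Power in each resistor, P = (ΔV)²/R:
  P_R1 = (10 - 0)²/1500 = 0.06667 W
  P_R2 = (10 - 8.277)²/22000 = 0.000135 W
  P_R3 = (4.311 - 0)²/5100 = 0.003644 W
  P_R4 = (8.277 - 8.313)²/130 = 0.00001011 W
  P_R5 = (5.354 - 8.277)²/56000 = 0.0001525 W
  P_R6 = (10 - 8.313)²/2200 = 0.001294 W
  P_R7 = (5.354 - 4.311)²/20000 = 0.00005445 W
  P_R8 = (4.311 - 8.277)²/13000 = 0.00121 W
  P_R9 = (4.311 - 8.313)²/8200 = 0.001953 W
P_total = P_R1 + P_R2 + P_R3 + P_R4 + P_R5 + P_R6 + P_R7 + P_R8 + P_R9 = 0.07512 W

Final answer: 0.07512 W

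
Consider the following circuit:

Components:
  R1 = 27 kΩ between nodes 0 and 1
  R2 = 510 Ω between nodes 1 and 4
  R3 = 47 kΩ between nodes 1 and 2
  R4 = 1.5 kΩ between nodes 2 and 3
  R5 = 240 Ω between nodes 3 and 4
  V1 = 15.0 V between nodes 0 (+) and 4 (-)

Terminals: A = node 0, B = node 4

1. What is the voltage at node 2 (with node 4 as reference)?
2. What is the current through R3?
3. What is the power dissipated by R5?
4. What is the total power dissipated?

Nodal analysis, taking node 4 as the 0 V reference.
Source V1 fixes V_0 = 15 V.
KCL at each unknown node (sum of currents leaving = 0; resistances in Ω):
  Node 1: (V_1 - 15)/27000 + (V_1 - 0)/510 + (V_1 - V_2)/47000 = 0
  Node 2: (V_2 - V_1)/47000 + (V_2 - V_3)/1500 = 0
  Node 3: (V_3 - V_2)/1500 + (V_3 - 0)/240 = 0
Collecting terms (coefficients in siemens):
  0.002019·V_1 - 0.00002128·V_2 = 0.0005556
  0.0006879·V_2 - 0.00002128·V_1 - 0.0006667·V_3 = 0
  0.004833·V_3 - 0.0006667·V_2 = 0
Solving these 3 simultaneous equations (Gaussian elimination) gives:
  V_1 = 0.2753 V, V_2 = 0.009826 V, V_3 = 0.001355 V
Part 1:
  Read off the nodal solution: V_2 = 0.009826 V
Part 2:
  I_R3 = (V_1 - V_2)/R3 = (0.2753 - 0.009826)/47000 = 0.000005647 A
  Magnitude: I_R3 = 0.000005647 A
Part 3:
  I_R5 = (V_3 - V_4)/R5 = (0.001355 - 0)/240 = 0.000005647 A
  P_R5 = I_R5² × R5 = (0.000005647)² × 240 = 0.000000007654 W
Part 4:
  Power in each resistor, P = (ΔV)²/R:
    P_R1 = (15 - 0.2753)²/27000 = 0.00803 W
    P_R2 = (0.2753 - 0)²/510 = 0.0001486 W
    P_R3 = (0.2753 - 0.009826)²/47000 = 0.000001499 W
    P_R4 = (0.009826 - 0.001355)²/1500 = 0.00000004784 W
    P_R5 = (0.001355 - 0)²/240 = 0.000000007654 W
  P_total = P_R1 + P_R2 + P_R3 + P_R4 + P_R5 = 0.00818 W

Final answers:
1. V_2 = 0.009826 V
2. I_R3 = 5.647e-06 A
3. P_R5 = 7.654e-09 W
4. P_total = 0.00818 W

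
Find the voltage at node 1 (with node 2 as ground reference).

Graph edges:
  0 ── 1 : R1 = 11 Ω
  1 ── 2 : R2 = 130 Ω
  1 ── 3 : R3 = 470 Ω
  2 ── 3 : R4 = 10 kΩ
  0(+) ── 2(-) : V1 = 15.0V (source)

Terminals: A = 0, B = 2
Nodal analysis, taking node 2 as the 0 V reference.
Source V1 fixes V_0 = 15 V.
KCL at each unknown node (sum of currents leaving = 0; resistances in Ω):
  Node 1: (V_1 - 15)/11 + (V_1 - 0)/130 + (V_1 - V_3)/470 = 0
  Node 3: (V_3 - V_1)/470 + (V_3 - 0)/10000 = 0
Collecting terms (coefficients in siemens):
  0.1007·V_1 - 0.002128·V_3 = 1.364
  0.002228·V_3 - 0.002128·V_1 = 0
Determinant D = (0.1007)(0.002228) - (-0.002128)(-0.002128) = 0.0002199
V_1 = [(1.364)(0.002228) - (-0.002128)(0)]/D = 13.82 V
V_3 = [(0.1007)(0) - (1.364)(-0.002128)]/D = 13.2 V
The requested potential is V_1 = 13.82 V.

Final answer: V_1 = 13.82 V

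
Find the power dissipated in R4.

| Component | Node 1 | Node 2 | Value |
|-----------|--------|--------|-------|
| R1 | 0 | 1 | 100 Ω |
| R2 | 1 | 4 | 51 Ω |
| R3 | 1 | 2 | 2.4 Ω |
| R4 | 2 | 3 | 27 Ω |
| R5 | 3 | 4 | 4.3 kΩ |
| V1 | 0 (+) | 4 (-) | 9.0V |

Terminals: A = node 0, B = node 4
Nodal analysis, taking node 4 as the 0 V reference.
Source V1 fixes V_0 = 9 V.
KCL at each unknown node (sum of currents leaving = 0; resistances in Ω):
  Node 1: (V_1 - 9)/100 + (V_1 - 0)/51 + (V_1 - V_2)/2.4 = 0
  Node 2: (V_2 - V_1)/2.4 + (V_2 - V_3)/27 = 0
  Node 3: (V_3 - V_2)/27 + (V_3 - 0)/4300 = 0
Collecting terms (coefficients in siemens):
  0.4463·V_1 - 0.4167·V_2 = 0.09
  0.4537·V_2 - 0.4167·V_1 - 0.03704·V_3 = 0
  0.03727·V_3 - 0.03704·V_2 = 0
Solving these 3 simultaneous equations (Gaussian elimination) gives:
  V_1 = 3.016 V, V_2 = 3.015 V, V_3 = 2.996 V
I_R4 = (V_2 - V_3)/R4 = (3.015 - 2.996)/27 = 0.0006967 A
P_R4 = I_R4² × R4 = (0.0006967)² × 27 = 0.0000131 W

Final answer: 1.31e-05 W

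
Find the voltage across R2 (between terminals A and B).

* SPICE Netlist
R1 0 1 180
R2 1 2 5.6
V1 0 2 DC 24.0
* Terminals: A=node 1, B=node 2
R1 and R2 are in series across V1 (node 0 → node 1 → node 2), and the output A–B is taken across R2, so this is a voltage divider.
Series current: I = V1/(R1 + R2) = 24/(180 + 5.6) = 24/185.6 = 0.1293 A
V_R2 = I × R2 = V1 × R2/(R1 + R2) = 24 × 5.6/185.6 = 0.7241 V

Final answer: 0.7241 V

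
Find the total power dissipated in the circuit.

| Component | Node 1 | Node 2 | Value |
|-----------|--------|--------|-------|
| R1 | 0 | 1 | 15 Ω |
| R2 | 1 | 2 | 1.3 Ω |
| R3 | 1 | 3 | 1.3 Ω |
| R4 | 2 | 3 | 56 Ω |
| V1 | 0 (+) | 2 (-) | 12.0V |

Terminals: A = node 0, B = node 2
Nodal analysis, taking node 2 as the 0 V reference.
Source V1 fixes V_0 = 12 V.
KCL at each unknown node (sum of currents leaving = 0; resistances in Ω):
  Node 1: (V_1 - 12)/15 + (V_1 - 0)/1.3 + (V_1 - V_3)/1.3 = 0
  Node 3: (V_3 - V_1)/1.3 + (V_3 - 0)/56 = 0
Collecting terms (coefficients in siemens):
  1.605·V_1 - 0.7692·V_3 = 0.8
  0.7871·V_3 - 0.7692·V_1 = 0
Determinant D = (1.605)(0.7871) - (-0.7692)(-0.7692) = 0.6717
V_1 = [(0.8)(0.7871) - (-0.7692)(0)]/D = 0.9375 V
V_3 = [(1.605)(0) - (0.8)(-0.7692)]/D = 0.9162 V
Power in each resistor, P = (ΔV)²/R:
  P_R1 = (12 - 0.9375)²/15 = 8.159 W
  P_R2 = (0.9375 - 0)²/1.3 = 0.6761 W
  P_R3 = (0.9375 - 0.9162)²/1.3 = 0.000348 W
  P_R4 = (0 - 0.9162)²/56 = 0.01499 W
P_total = P_R1 + P_R2 + P_R3 + P_R4 = 8.85 W

Final answer: 8.85 W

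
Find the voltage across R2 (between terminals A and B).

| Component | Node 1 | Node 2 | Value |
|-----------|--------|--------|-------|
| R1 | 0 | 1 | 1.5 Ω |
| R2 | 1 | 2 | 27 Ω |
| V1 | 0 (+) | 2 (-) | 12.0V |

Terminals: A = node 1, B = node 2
R1 and R2 are in series across V1 (node 0 → node 1 → node 2), and the output A–B is taken across R2, so this is a voltage divider.
Series current: I = V1/(R1 + R2) = 12/(1.5 + 27) = 12/28.5 = 0.4211 A
V_R2 = I × R2 = V1 × R2/(R1 + R2) = 12 × 27/28.5 = 11.37 V

Final answer: 11.37 V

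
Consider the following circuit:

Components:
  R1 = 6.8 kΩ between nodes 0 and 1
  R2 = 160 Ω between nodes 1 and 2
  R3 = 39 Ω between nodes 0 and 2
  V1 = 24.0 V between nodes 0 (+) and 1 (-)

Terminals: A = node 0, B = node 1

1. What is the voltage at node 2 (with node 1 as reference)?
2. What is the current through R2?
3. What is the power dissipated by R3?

Nodal analysis, taking node 1 as the 0 V reference.
Source V1 fixes V_0 = 24 V.
KCL at each unknown node (sum of currents leaving = 0; resistances in Ω):
  Node 2: (V_2 - 0)/160 + (V_2 - 24)/39 = 0
Collecting terms: 0.03189 × V_2 = 0.6154  =>  V_2 = 19.3 V
Part 1:
  Read off the nodal solution: V_2 = 19.3 V
Part 2:
  I_R2 = (V_1 - V_2)/R2 = (0 - 19.3)/160 = -0.1206 A
  Magnitude: I_R2 = 0.1206 A
Part 3:
  I_R3 = (V_0 - V_2)/R3 = (24 - 19.3)/39 = 0.1206 A
  P_R3 = I_R3² × R3 = (0.1206)² × 39 = 0.5673 W

Final answers:
1. V_2 = 19.3 V
2. I_R2 = 0.1206 A
3. P_R3 = 0.5673 W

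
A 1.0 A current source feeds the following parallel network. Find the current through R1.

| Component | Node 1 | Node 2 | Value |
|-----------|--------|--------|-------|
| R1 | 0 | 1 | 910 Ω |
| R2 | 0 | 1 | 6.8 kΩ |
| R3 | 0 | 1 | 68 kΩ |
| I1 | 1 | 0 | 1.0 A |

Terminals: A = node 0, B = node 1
All resistors sit directly between nodes 0 and 1, so they are in parallel and share one voltage V; the full source current 1 A splits among them.
1/R_par = 1/910 + 1/6800 + 1/68000 = 0.001261 S  =>  R_par = 793.2 Ω
V = I × R_par = 1 × 793.2 = 793.2 V
I_R1 = V/R1 = 793.2/910 = 0.8717 A

Final answer: 0.8717 A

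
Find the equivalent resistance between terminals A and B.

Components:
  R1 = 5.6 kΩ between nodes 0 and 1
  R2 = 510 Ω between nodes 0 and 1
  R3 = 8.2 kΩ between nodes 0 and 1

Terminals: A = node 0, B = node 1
Reduce the network between node 0 (A) and node 1 (B) by series/parallel combination:
  Rp1 = R1 ‖ R2 ‖ R3 (parallel, all between nodes 0 and 1) = 1/(1/5600 + 1/510 + 1/8200) = 442.2 Ω
R_eq = 442.2 Ω

Final answer: 442.2 Ω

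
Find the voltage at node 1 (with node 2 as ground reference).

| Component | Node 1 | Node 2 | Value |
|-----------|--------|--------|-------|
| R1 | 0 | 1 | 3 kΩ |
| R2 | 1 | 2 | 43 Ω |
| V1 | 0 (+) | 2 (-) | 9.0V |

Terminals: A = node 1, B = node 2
Nodal analysis, taking node 2 as the 0 V reference.
Source V1 fixes V_0 = 9 V.
KCL at each unknown node (sum of currents leaving = 0; resistances in Ω):
  Node 1: (V_1 - 9)/3000 + (V_1 - 0)/43 = 0
Collecting terms: 0.02359 × V_1 = 0.003  =>  V_1 = 0.1272 V
The requested potential is V_1 = 0.1272 V.

Final answer: V_1 = 0.1272 V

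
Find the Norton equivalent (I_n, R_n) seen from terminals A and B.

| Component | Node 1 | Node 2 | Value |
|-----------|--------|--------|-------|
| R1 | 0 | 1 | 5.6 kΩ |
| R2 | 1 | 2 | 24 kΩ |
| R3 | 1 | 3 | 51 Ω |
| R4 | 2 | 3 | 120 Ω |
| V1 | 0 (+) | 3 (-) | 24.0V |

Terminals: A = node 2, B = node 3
Find the Thévenin equivalent first; then I_n = V_th/R_th and R_n = R_th.
Step 1 — V_th is the open-circuit voltage V_A - V_B (nothing connected across the terminals).
Nodal analysis, taking node 3 as the 0 V reference.
Source V1 fixes V_0 = 24 V.
KCL at each unknown node (sum of currents leaving = 0; resistances in Ω):
  Node 1: (V_1 - 24)/5600 + (V_1 - V_2)/24000 + (V_1 - 0)/51 = 0
  Node 2: (V_2 - V_1)/24000 + (V_2 - 0)/120 = 0
Collecting terms (coefficients in siemens):
  0.01983·V_1 - 0.00004167·V_2 = 0.004286
  0.008375·V_2 - 0.00004167·V_1 = 0
Determinant D = (0.01983)(0.008375) - (-0.00004167)(-0.00004167) = 0.0001661
V_1 = [(0.004286)(0.008375) - (-0.00004167)(0)]/D = 0.2161 V
V_2 = [(0.01983)(0) - (0.004286)(-0.00004167)]/D = 0.001075 V
V_th = V_2 - V_3 = 0.001075 - 0 = 0.001075 V
Step 2 — R_th: zero the source — replace V1 by a short circuit (node 3 merges into node 0) — and find the resistance seen between A (node 2) and B (node 0).
Reduce the network between node 2 (A) and node 0 (B) by series/parallel combination:
  Rp1 = R1 ‖ R3 (parallel, both between nodes 0 and 1) = 1/(1/5600 + 1/51) = 50.54 Ω
  Rs1 = R2 + Rp1 (series, joined only at node 1) = 24000 + 50.54 = 24050 Ω
  Rp2 = R4 ‖ Rs1 (parallel, both between nodes 0 and 2) = 1/(1/120 + 1/24050) = 119.4 Ω
R_th = 119.4 Ω
I_n = V_th/R_th = 0.001075/119.4 = 0.000009006 A, and R_n = R_th = 119.4 Ω

Final answer: I_n = 9.006e-06 A, R_n = 119.4 Ω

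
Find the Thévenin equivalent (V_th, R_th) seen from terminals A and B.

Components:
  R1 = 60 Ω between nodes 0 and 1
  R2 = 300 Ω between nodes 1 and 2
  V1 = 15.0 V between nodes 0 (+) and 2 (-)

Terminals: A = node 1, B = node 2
Step 1 — V_th is the open-circuit voltage V_A - V_B (nothing connected across the terminals).
Nodal analysis, taking node 2 as the 0 V reference.
Source V1 fixes V_0 = 15 V.
KCL at each unknown node (sum of currents leaving = 0; resistances in Ω):
  Node 1: (V_1 - 15)/60 + (V_1 - 0)/300 = 0
Collecting terms: 0.02 × V_1 = 0.25  =>  V_1 = 12.5 V
V_th = V_1 - V_2 = 12.5 - 0 = 12.5 V
Step 2 — R_th: zero the source — replace V1 by a short circuit (node 2 merges into node 0) — and find the resistance seen between A (node 1) and B (node 0).
Reduce the network between node 1 (A) and node 0 (B) by series/parallel combination:
  Rp1 = R1 ‖ R2 (parallel, both between nodes 0 and 1) = 1/(1/60 + 1/300) = 50 Ω
R_th = 50 Ω

Final answer: V_th = 12.5 V, R_th = 50 Ω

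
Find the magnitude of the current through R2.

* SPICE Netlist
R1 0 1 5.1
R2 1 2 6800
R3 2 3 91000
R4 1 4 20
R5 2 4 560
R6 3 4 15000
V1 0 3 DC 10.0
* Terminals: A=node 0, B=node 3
Nodal analysis, taking node 3 as the 0 V reference.
Source V1 fixes V_0 = 10 V.
KCL at each unknown node (sum of currents leaving = 0; resistances in Ω):
  Node 1: (V_1 - 10)/5.1 + (V_1 - V_2)/6800 + (V_1 - V_4)/20 = 0
  Node 2: (V_2 - V_1)/6800 + (V_2 - 0)/91000 + (V_2 - V_4)/560 = 0
  Node 4: (V_4 - V_1)/20 + (V_4 - V_2)/560 + (V_4 - 0)/15000 = 0
Collecting terms (coefficients in siemens):
  0.2462·V_1 - 0.0001471·V_2 - 0.05·V_4 = 1.961
  0.001944·V_2 - 0.0001471·V_1 - 0.001786·V_4 = 0
  0.05185·V_4 - 0.05·V_1 - 0.001786·V_2 = 0
Solving these 3 simultaneous equations (Gaussian elimination) gives:
  V_1 = 9.996 V, V_2 = 9.925 V, V_4 = 9.981 V
I_R2 = (V_1 - V_2)/R2 = (9.996 - 9.925)/6800 = 0.00001038 A
|I_R2| = 0.00001038 A

Final answer: |I_R2| = 1.038e-05 A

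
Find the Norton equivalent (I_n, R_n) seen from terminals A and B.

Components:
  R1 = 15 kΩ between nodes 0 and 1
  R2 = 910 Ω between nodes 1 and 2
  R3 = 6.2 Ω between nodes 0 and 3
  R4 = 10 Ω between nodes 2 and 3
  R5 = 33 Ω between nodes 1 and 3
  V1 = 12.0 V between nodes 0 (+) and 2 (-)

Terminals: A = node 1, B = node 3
Find the Thévenin equivalent first; then I_n = V_th/R_th and R_n = R_th.
Step 1 — V_th is the open-circuit voltage V_A - V_B (nothing connected across the terminals).
Nodal analysis, taking node 2 as the 0 V reference.
Source V1 fixes V_0 = 12 V.
KCL at each unknown node (sum of currents leaving = 0; resistances in Ω):
  Node 1: (V_1 - 12)/15000 + (V_1 - 0)/910 + (V_1 - V_3)/33 = 0
  Node 3: (V_3 - 12)/6.2 + (V_3 - 0)/10 + (V_3 - V_1)/33 = 0
Collecting terms (coefficients in siemens):
  0.03147·V_1 - 0.0303·V_3 = 0.0008
  0.2916·V_3 - 0.0303·V_1 = 1.935
Determinant D = (0.03147)(0.2916) - (-0.0303)(-0.0303) = 0.008258
V_1 = [(0.0008)(0.2916) - (-0.0303)(1.935)]/D = 7.131 V
V_3 = [(0.03147)(1.935) - (0.0008)(-0.0303)]/D = 7.379 V
V_th = V_1 - V_3 = 7.131 - 7.379 = -0.2479 V
Step 2 — R_th: zero the source — replace V1 by a short circuit (node 2 merges into node 0) — and find the resistance seen between A (node 1) and B (node 3).
Reduce the network between node 1 (A) and node 3 (B) by series/parallel combination:
  Rp1 = R1 ‖ R2 (parallel, both between nodes 0 and 1) = 1/(1/15000 + 1/910) = 858 Ω
  Rp2 = R3 ‖ R4 (parallel, both between nodes 0 and 3) = 1/(1/6.2 + 1/10) = 3.827 Ω
  Rs1 = Rp1 + Rp2 (series, joined only at node 0) = 858 + 3.827 = 861.8 Ω
  Rp3 = R5 ‖ Rs1 (parallel, both between nodes 1 and 3) = 1/(1/33 + 1/861.8) = 31.78 Ω
R_th = 31.78 Ω
I_n = V_th/R_th = -0.2479/31.78 = -0.007799 A, and R_n = R_th = 31.78 Ω

Final answer: I_n = -0.007799 A, R_n = 31.78 Ω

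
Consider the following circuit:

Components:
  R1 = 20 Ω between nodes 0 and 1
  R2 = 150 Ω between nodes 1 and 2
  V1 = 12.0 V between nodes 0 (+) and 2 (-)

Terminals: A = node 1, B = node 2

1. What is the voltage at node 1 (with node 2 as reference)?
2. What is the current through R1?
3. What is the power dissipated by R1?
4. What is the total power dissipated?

Nodal analysis, taking node 2 as the 0 V reference.
Source V1 fixes V_0 = 12 V.
KCL at each unknown node (sum of currents leaving = 0; resistances in Ω):
  Node 1: (V_1 - 12)/20 + (V_1 - 0)/150 = 0
Collecting terms: 0.05667 × V_1 = 0.6  =>  V_1 = 10.59 V
Part 1:
  Read off the nodal solution: V_1 = 10.59 V
Part 2:
  I_R1 = (V_0 - V_1)/R1 = (12 - 10.59)/20 = 0.07059 A
  Magnitude: I_R1 = 0.07059 A
Part 3:
  I_R1 = (V_0 - V_1)/R1 = (12 - 10.59)/20 = 0.07059 A
  P_R1 = I_R1² × R1 = (0.07059)² × 20 = 0.09965 W
Part 4:
  Power in each resistor, P = (ΔV)²/R:
    P_R1 = (12 - 10.59)²/20 = 0.09965 W
    P_R2 = (10.59 - 0)²/150 = 0.7474 W
  P_total = P_R1 + P_R2 = 0.8471 W

Final answers:
1. V_1 = 10.59 V
2. I_R1 = 0.07059 A
3. P_R1 = 0.09965 W
4. P_total = 0.8471 W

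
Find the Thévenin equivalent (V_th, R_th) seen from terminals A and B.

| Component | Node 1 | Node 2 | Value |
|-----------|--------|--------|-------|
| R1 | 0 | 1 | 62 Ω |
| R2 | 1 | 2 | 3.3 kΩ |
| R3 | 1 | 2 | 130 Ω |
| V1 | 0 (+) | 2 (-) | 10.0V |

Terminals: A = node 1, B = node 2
Step 1 — V_th is the open-circuit voltage V_A - V_B (nothing connected across the terminals).
Nodal analysis, taking node 2 as the 0 V reference.
Source V1 fixes V_0 = 10 V.
KCL at each unknown node (sum of currents leaving = 0; resistances in Ω):
  Node 1: (V_1 - 10)/62 + (V_1 - 0)/3300 + (V_1 - 0)/130 = 0
Collecting terms: 0.02412 × V_1 = 0.1613  =>  V_1 = 6.686 V
V_th = V_1 - V_2 = 6.686 - 0 = 6.686 V
Step 2 — R_th: zero the source — replace V1 by a short circuit (node 2 merges into node 0) — and find the resistance seen between A (node 1) and B (node 0).
Reduce the network between node 1 (A) and node 0 (B) by series/parallel combination:
  Rp1 = R1 ‖ R2 ‖ R3 (parallel, all between nodes 0 and 1) = 1/(1/62 + 1/3300 + 1/130) = 41.45 Ω
R_th = 41.45 Ω

Final answer: V_th = 6.686 V, R_th = 41.45 Ω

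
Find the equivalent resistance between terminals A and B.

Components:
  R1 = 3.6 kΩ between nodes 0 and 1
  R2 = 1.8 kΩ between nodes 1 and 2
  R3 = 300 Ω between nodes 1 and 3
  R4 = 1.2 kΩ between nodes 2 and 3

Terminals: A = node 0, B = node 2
Reduce the network between node 0 (A) and node 2 (B) by series/parallel combination:
  Rs1 = R3 + R4 (series, joined only at node 3) = 300 + 1200 = 1500 Ω
  Rp1 = R2 ‖ Rs1 (parallel, both between nodes 1 and 2) = 1/(1/1800 + 1/1500) = 818.2 Ω
  Rs2 = R1 + Rp1 (series, joined only at node 1) = 3600 + 818.2 = 4418 Ω
R_eq = 4.418 kΩ

Final answer: 4.418 kΩ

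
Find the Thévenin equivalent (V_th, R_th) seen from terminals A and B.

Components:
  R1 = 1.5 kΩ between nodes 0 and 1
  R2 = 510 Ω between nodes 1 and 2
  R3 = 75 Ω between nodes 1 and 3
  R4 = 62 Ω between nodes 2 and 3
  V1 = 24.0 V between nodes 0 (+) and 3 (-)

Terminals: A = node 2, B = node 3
Step 1 — V_th is the open-circuit voltage V_A - V_B (nothing connected across the terminals).
Nodal analysis, taking node 3 as the 0 V reference.
Source V1 fixes V_0 = 24 V.
KCL at each unknown node (sum of currents leaving = 0; resistances in Ω):
  Node 1: (V_1 - 24)/1500 + (V_1 - V_2)/510 + (V_1 - 0)/75 = 0
  Node 2: (V_2 - V_1)/510 + (V_2 - 0)/62 = 0
Collecting terms (coefficients in siemens):
  0.01596·V_1 - 0.001961·V_2 = 0.016
  0.01809·V_2 - 0.001961·V_1 = 0
Determinant D = (0.01596)(0.01809) - (-0.001961)(-0.001961) = 0.0002849
V_1 = [(0.016)(0.01809) - (-0.001961)(0)]/D = 1.016 V
V_2 = [(0.01596)(0) - (0.016)(-0.001961)]/D = 0.1101 V
V_th = V_2 - V_3 = 0.1101 - 0 = 0.1101 V
Step 2 — R_th: zero the source — replace V1 by a short circuit (node 3 merges into node 0) — and find the resistance seen between A (node 2) and B (node 0).
Reduce the network between node 2 (A) and node 0 (B) by series/parallel combination:
  Rp1 = R1 ‖ R3 (parallel, both between nodes 0 and 1) = 1/(1/1500 + 1/75) = 71.43 Ω
  Rs1 = R2 + Rp1 (series, joined only at node 1) = 510 + 71.43 = 581.4 Ω
  Rp2 = R4 ‖ Rs1 (parallel, both between nodes 0 and 2) = 1/(1/62 + 1/581.4) = 56.03 Ω
R_th = 56.03 Ω

Final answer: V_th = 0.1101 V, R_th = 56.03 Ω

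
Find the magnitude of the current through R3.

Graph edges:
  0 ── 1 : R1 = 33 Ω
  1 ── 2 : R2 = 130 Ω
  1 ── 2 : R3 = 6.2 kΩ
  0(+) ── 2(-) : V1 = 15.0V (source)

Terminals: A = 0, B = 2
Nodal analysis, taking node 2 as the 0 V reference.
Source V1 fixes V_0 = 15 V.
KCL at each unknown node (sum of currents leaving = 0; resistances in Ω):
  Node 1: (V_1 - 15)/33 + (V_1 - 0)/130 + (V_1 - 0)/6200 = 0
Collecting terms: 0.03816 × V_1 = 0.4545  =>  V_1 = 11.91 V
I_R3 = (V_1 - V_2)/R3 = (11.91 - 0)/6200 = 0.001921 A
|I_R3| = 0.001921 A

Final answer: |I_R3| = 0.001921 A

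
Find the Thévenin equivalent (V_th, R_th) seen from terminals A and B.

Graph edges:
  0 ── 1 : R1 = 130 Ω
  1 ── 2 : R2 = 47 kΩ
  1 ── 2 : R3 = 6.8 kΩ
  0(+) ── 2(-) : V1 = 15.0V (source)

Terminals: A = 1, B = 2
Step 1 — V_th is the open-circuit voltage V_A - V_B (nothing connected across the terminals).
Nodal analysis, taking node 2 as the 0 V reference.
Source V1 fixes V_0 = 15 V.
KCL at each unknown node (sum of currents leaving = 0; resistances in Ω):
  Node 1: (V_1 - 15)/130 + (V_1 - 0)/47000 + (V_1 - 0)/6800 = 0
Collecting terms: 0.007861 × V_1 = 0.1154  =>  V_1 = 14.68 V
V_th = V_1 - V_2 = 14.68 - 0 = 14.68 V
Step 2 — R_th: zero the source — replace V1 by a short circuit (node 2 merges into node 0) — and find the resistance seen between A (node 1) and B (node 0).
Reduce the network between node 1 (A) and node 0 (B) by series/parallel combination:
  Rp1 = R1 ‖ R2 ‖ R3 (parallel, all between nodes 0 and 1) = 1/(1/130 + 1/47000 + 1/6800) = 127.2 Ω
R_th = 127.2 Ω

Final answer: V_th = 14.68 V, R_th = 127.2 Ω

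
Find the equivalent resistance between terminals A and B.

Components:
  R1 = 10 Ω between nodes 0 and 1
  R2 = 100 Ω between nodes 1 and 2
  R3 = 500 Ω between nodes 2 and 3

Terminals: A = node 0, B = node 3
Reduce the network between node 0 (A) and node 3 (B) by series/parallel combination:
  Rs1 = R1 + R2 (series, joined only at node 1) = 10 + 100 = 110 Ω
  Rs2 = R3 + Rs1 (series, joined only at node 2) = 500 + 110 = 610 Ω
R_eq = 610 Ω

Final answer: 610 Ω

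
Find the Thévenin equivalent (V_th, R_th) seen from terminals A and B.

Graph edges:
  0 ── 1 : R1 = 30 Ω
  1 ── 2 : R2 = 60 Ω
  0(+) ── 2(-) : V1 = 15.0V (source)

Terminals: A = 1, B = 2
Step 1 — V_th is the open-circuit voltage V_A - V_B (nothing connected across the terminals).
Nodal analysis, taking node 2 as the 0 V reference.
Source V1 fixes V_0 = 15 V.
KCL at each unknown node (sum of currents leaving = 0; resistances in Ω):
  Node 1: (V_1 - 15)/30 + (V_1 - 0)/60 = 0
Collecting terms: 0.05 × V_1 = 0.5  =>  V_1 = 10 V
V_th = V_1 - V_2 = 10 - 0 = 10 V
Step 2 — R_th: zero the source — replace V1 by a short circuit (node 2 merges into node 0) — and find the resistance seen between A (node 1) and B (node 0).
Reduce the network between node 1 (A) and node 0 (B) by series/parallel combination:
  Rp1 = R1 ‖ R2 (parallel, both between nodes 0 and 1) = 1/(1/30 + 1/60) = 20 Ω
R_th = 20 Ω

Final answer: V_th = 10 V, R_th = 20 Ω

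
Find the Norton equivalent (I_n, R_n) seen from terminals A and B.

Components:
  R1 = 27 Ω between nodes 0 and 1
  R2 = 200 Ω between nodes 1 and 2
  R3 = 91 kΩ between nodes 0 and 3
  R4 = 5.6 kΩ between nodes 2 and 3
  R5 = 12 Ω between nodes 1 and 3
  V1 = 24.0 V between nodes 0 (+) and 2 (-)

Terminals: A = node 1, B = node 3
Find the Thévenin equivalent first; then I_n = V_th/R_th and R_n = R_th.
Step 1 — V_th is the open-circuit voltage V_A - V_B (nothing connected across the terminals).
Nodal analysis, taking node 2 as the 0 V reference.
Source V1 fixes V_0 = 24 V.
KCL at each unknown node (sum of currents leaving = 0; resistances in Ω):
  Node 1: (V_1 - 24)/27 + (V_1 - 0)/200 + (V_1 - V_3)/12 = 0
  Node 3: (V_3 - 24)/91000 + (V_3 - 0)/5600 + (V_3 - V_1)/12 = 0
Collecting terms (coefficients in siemens):
  0.1254·V_1 - 0.08333·V_3 = 0.8889
  0.08352·V_3 - 0.08333·V_1 = 0.0002637
Determinant D = (0.1254)(0.08352) - (-0.08333)(-0.08333) = 0.003527
V_1 = [(0.8889)(0.08352) - (-0.08333)(0.0002637)]/D = 21.06 V
V_3 = [(0.1254)(0.0002637) - (0.8889)(-0.08333)]/D = 21.01 V
V_th = V_1 - V_3 = 21.06 - 21.01 = 0.04463 V
Step 2 — R_th: zero the source — replace V1 by a short circuit (node 2 merges into node 0) — and find the resistance seen between A (node 1) and B (node 3).
Reduce the network between node 1 (A) and node 3 (B) by series/parallel combination:
  Rp1 = R1 ‖ R2 (parallel, both between nodes 0 and 1) = 1/(1/27 + 1/200) = 23.79 Ω
  Rp2 = R3 ‖ R4 (parallel, both between nodes 0 and 3) = 1/(1/91000 + 1/5600) = 5275 Ω
  Rs1 = Rp1 + Rp2 (series, joined only at node 0) = 23.79 + 5275 = 5299 Ω
  Rp3 = R5 ‖ Rs1 (parallel, both between nodes 1 and 3) = 1/(1/12 + 1/5299) = 11.97 Ω
R_th = 11.97 Ω
I_n = V_th/R_th = 0.04463/11.97 = 0.003728 A, and R_n = R_th = 11.97 Ω

Final answer: I_n = 0.003728 A, R_n = 11.97 Ω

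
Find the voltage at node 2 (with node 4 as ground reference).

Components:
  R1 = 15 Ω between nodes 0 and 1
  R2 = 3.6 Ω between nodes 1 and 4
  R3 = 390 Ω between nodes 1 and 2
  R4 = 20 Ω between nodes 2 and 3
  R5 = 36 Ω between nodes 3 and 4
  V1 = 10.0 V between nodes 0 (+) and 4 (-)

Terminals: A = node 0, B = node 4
Nodal analysis, taking node 4 as the 0 V reference.
Source V1 fixes V_0 = 10 V.
KCL at each unknown node (sum of currents leaving = 0; resistances in Ω):
  Node 1: (V_1 - 10)/15 + (V_1 - 0)/3.6 + (V_1 - V_2)/390 = 0
  Node 2: (V_2 - V_1)/390 + (V_2 - V_3)/20 = 0
  Node 3: (V_3 - V_2)/20 + (V_3 - 0)/36 = 0
Collecting terms (coefficients in siemens):
  0.347·V_1 - 0.002564·V_2 = 0.6667
  0.05256·V_2 - 0.002564·V_1 - 0.05·V_3 = 0
  0.07778·V_3 - 0.05·V_2 = 0
Solving these 3 simultaneous equations (Gaussian elimination) gives:
  V_1 = 1.923 V, V_2 = 0.2414 V, V_3 = 0.1552 V
The requested potential is V_2 = 0.2414 V.

Final answer: V_2 = 0.2414 V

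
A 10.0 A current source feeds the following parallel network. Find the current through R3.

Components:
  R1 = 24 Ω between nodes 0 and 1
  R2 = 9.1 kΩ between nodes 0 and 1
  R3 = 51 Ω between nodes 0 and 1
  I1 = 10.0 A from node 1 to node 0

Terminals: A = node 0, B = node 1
All resistors sit directly between nodes 0 and 1, so they are in parallel and share one voltage V; the full source current 10 A splits among them.
1/R_par = 1/24 + 1/9100 + 1/51 = 0.06138 S  =>  R_par = 16.29 Ω
V = I × R_par = 10 × 16.29 = 162.9 V
I_R3 = V/R3 = 162.9/51 = 3.194 A

Final answer: 3.194 A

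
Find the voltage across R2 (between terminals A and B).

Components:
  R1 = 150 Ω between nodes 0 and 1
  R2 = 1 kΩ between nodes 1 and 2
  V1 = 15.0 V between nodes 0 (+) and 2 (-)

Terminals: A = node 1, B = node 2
R1 and R2 are in series across V1 (node 0 → node 1 → node 2), and the output A–B is taken across R2, so this is a voltage divider.
Series current: I = V1/(R1 + R2) = 15/(150 + 1000) = 15/1150 = 0.01304 A
V_R2 = I × R2 = V1 × R2/(R1 + R2) = 15 × 1000/1150 = 13.04 V

Final answer: 13.04 V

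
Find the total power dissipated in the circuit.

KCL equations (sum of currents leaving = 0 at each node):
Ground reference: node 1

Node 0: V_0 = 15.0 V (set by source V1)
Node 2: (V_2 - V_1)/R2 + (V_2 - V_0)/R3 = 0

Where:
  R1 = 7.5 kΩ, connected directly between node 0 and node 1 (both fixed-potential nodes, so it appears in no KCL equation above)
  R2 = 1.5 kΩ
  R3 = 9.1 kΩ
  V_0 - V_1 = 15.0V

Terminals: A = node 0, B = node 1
Nodal analysis, taking node 1 as the 0 V reference.
Source V1 fixes V_0 = 15 V.
KCL at each unknown node (sum of currents leaving = 0; resistances in Ω):
  Node 2: (V_2 - 0)/1500 + (V_2 - 15)/9100 = 0
Collecting terms: 0.0007766 × V_2 = 0.001648  =>  V_2 = 2.123 V
Power in each resistor, P = (ΔV)²/R:
  P_R1 = (15 - 0)²/7500 = 0.03 W
  P_R2 = (0 - 2.123)²/1500 = 0.003004 W
  P_R3 = (15 - 2.123)²/9100 = 0.01822 W
P_total = P_R1 + P_R2 + P_R3 = 0.05123 W

Final answer: 0.05123 W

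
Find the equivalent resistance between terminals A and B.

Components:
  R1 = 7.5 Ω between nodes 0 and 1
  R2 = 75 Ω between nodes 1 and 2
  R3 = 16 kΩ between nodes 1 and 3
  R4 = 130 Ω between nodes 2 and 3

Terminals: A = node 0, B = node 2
Reduce the network between node 0 (A) and node 2 (B) by series/parallel combination:
  Rs1 = R3 + R4 (series, joined only at node 3) = 16000 + 130 = 16130 Ω
  Rp1 = R2 ‖ Rs1 (parallel, both between nodes 1 and 2) = 1/(1/75 + 1/16130) = 74.65 Ω
  Rs2 = R1 + Rp1 (series, joined only at node 1) = 7.5 + 74.65 = 82.15 Ω
R_eq = 82.15 Ω

Final answer: 82.15 Ω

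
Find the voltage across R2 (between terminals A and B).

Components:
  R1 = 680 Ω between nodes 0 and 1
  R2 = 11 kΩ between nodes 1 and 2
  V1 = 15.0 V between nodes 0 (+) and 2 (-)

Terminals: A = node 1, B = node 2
R1 and R2 are in series across V1 (node 0 → node 1 → node 2), and the output A–B is taken across R2, so this is a voltage divider.
Series current: I = V1/(R1 + R2) = 15/(680 + 11000) = 15/11680 = 0.001284 A
V_R2 = I × R2 = V1 × R2/(R1 + R2) = 15 × 11000/11680 = 14.13 V

Final answer: 14.13 V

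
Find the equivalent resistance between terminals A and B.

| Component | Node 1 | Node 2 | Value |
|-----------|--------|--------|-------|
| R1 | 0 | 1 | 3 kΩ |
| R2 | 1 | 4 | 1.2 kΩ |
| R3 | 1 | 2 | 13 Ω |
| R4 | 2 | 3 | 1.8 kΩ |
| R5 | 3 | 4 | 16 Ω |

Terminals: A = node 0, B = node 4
Reduce the network between node 0 (A) and node 4 (B) by series/parallel combination:
  Rs1 = R3 + R4 (series, joined only at node 2) = 13 + 1800 = 1813 Ω
  Rs2 = R5 + Rs1 (series, joined only at node 3) = 16 + 1813 = 1829 Ω
  Rp1 = R2 ‖ Rs2 (parallel, both between nodes 1 and 4) = 1/(1/1200 + 1/1829) = 724.6 Ω
  Rs3 = R1 + Rp1 (series, joined only at node 1) = 3000 + 724.6 = 3725 Ω
R_eq = 3.725 kΩ

Final answer: 3.725 kΩ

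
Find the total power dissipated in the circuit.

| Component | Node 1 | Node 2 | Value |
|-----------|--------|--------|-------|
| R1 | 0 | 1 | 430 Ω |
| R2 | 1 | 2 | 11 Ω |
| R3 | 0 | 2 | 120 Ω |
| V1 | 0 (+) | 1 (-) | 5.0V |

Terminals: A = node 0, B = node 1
Nodal analysis, taking node 1 as the 0 V reference.
Source V1 fixes V_0 = 5 V.
KCL at each unknown node (sum of currents leaving = 0; resistances in Ω):
  Node 2: (V_2 - 0)/11 + (V_2 - 5)/120 = 0
Collecting terms: 0.09924 × V_2 = 0.04167  =>  V_2 = 0.4198 V
Power in each resistor, P = (ΔV)²/R:
  P_R1 = (5 - 0)²/430 = 0.05814 W
  P_R2 = (0 - 0.4198)²/11 = 0.01602 W
  P_R3 = (5 - 0.4198)²/120 = 0.1748 W
P_total = P_R1 + P_R2 + P_R3 = 0.249 W

Final answer: 0.249 W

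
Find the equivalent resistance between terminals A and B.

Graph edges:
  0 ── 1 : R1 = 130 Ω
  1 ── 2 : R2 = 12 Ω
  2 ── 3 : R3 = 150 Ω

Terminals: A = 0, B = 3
Reduce the network between node 0 (A) and node 3 (B) by series/parallel combination:
  Rs1 = R1 + R2 (series, joined only at node 1) = 130 + 12 = 142 Ω
  Rs2 = R3 + Rs1 (series, joined only at node 2) = 150 + 142 = 292 Ω
R_eq = 292 Ω

Final answer: 292 Ω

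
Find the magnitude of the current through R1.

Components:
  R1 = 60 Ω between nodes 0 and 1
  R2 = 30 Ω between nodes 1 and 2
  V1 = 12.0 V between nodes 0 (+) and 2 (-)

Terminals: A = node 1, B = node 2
Nodal analysis, taking node 2 as the 0 V reference.
Source V1 fixes V_0 = 12 V.
KCL at each unknown node (sum of currents leaving = 0; resistances in Ω):
  Node 1: (V_1 - 12)/60 + (V_1 - 0)/30 = 0
Collecting terms: 0.05 × V_1 = 0.2  =>  V_1 = 4 V
I_R1 = (V_0 - V_1)/R1 = (12 - 4)/60 = 0.1333 A
|I_R1| = 0.1333 A

Final answer: |I_R1| = 0.1333 A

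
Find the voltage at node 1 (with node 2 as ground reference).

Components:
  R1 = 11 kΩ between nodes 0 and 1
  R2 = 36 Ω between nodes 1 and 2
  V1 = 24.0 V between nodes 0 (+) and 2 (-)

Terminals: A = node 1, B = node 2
Nodal analysis, taking node 2 as the 0 V reference.
Source V1 fixes V_0 = 24 V.
KCL at each unknown node (sum of currents leaving = 0; resistances in Ω):
  Node 1: (V_1 - 24)/11000 + (V_1 - 0)/36 = 0
Collecting terms: 0.02787 × V_1 = 0.002182  =>  V_1 = 0.07829 V
The requested potential is V_1 = 0.07829 V.

Final answer: V_1 = 0.07829 V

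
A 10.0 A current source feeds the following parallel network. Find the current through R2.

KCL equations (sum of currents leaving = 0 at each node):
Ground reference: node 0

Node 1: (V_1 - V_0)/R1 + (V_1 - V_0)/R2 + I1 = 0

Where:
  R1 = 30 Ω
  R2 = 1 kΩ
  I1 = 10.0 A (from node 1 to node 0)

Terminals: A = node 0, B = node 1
All resistors sit directly between nodes 0 and 1, so they are in parallel and share one voltage V; the full source current 10 A splits among them.
1/R_par = 1/30 + 1/1000 = 0.03433 S  =>  R_par = 29.13 Ω
V = I × R_par = 10 × 29.13 = 291.3 V
I_R2 = V/R2 = 291.3/1000 = 0.2913 A

Final answer: 0.2913 A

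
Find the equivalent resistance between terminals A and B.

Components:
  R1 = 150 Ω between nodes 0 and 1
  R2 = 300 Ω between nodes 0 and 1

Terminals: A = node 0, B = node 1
Reduce the network between node 0 (A) and node 1 (B) by series/parallel combination:
  Rp1 = R1 ‖ R2 (parallel, both between nodes 0 and 1) = 1/(1/150 + 1/300) = 100 Ω
R_eq = 100 Ω

Final answer: 100 Ω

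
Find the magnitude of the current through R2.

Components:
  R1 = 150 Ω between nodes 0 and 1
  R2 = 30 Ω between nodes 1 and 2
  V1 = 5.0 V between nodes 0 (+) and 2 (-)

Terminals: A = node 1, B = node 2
Nodal analysis, taking node 2 as the 0 V reference.
Source V1 fixes V_0 = 5 V.
KCL at each unknown node (sum of currents leaving = 0; resistances in Ω):
  Node 1: (V_1 - 5)/150 + (V_1 - 0)/30 = 0
Collecting terms: 0.04 × V_1 = 0.03333  =>  V_1 = 0.8333 V
I_R2 = (V_1 - V_2)/R2 = (0.8333 - 0)/30 = 0.02778 A
|I_R2| = 0.02778 A

Final answer: |I_R2| = 0.02778 A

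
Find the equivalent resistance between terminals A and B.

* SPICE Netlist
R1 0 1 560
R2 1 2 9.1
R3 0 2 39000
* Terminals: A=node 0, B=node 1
Reduce the network between node 0 (A) and node 1 (B) by series/parallel combination:
  Rs1 = R3 + R2 (series, joined only at node 2) = 39000 + 9.1 = 39010 Ω
  Rp1 = R1 ‖ Rs1 (parallel, both between nodes 0 and 1) = 1/(1/560 + 1/39010) = 552.1 Ω
R_eq = 552.1 Ω

Final answer: 552.1 Ω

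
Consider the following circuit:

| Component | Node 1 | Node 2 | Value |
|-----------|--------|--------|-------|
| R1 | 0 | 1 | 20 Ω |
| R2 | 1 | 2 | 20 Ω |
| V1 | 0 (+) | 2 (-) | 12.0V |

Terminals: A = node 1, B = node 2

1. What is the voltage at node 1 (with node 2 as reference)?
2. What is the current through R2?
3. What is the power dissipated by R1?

Nodal analysis, taking node 2 as the 0 V reference.
Source V1 fixes V_0 = 12 V.
KCL at each unknown node (sum of currents leaving = 0; resistances in Ω):
  Node 1: (V_1 - 12)/20 + (V_1 - 0)/20 = 0
Collecting terms: 0.1 × V_1 = 0.6  =>  V_1 = 6 V
Part 1:
  Read off the nodal solution: V_1 = 6 V
Part 2:
  I_R2 = (V_1 - V_2)/R2 = (6 - 0)/20 = 0.3 A
  Magnitude: I_R2 = 0.3 A
Part 3:
  I_R1 = (V_0 - V_1)/R1 = (12 - 6)/20 = 0.3 A
  P_R1 = I_R1² × R1 = (0.3)² × 20 = 1.8 W

Final answers:
1. V_1 = 6 V
2. I_R2 = 0.3 A
3. P_R1 = 1.8 W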